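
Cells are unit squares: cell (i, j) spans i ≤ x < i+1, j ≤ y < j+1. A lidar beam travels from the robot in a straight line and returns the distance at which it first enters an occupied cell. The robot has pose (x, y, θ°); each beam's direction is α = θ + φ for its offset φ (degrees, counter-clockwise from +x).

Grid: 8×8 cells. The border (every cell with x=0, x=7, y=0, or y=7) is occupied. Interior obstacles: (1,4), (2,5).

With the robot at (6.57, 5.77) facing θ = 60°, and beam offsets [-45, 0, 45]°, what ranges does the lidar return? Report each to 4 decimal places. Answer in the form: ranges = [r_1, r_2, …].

beam 1: φ=-45°, α=15°
  cosα=0.9659 sinα=0.2588 | (6,5) | tMaxX 0.4452 tMaxY 0.8887 | tΔX 1.0353 tΔY 3.8637
    t=0.4452 [x] (7,5) — stop
  → r_1 = 0.4452
beam 2: φ=0°, α=60°
  cosα=0.5000 sinα=0.8660 | (6,5) | tMaxX 0.8600 tMaxY 0.2656 | tΔX 2.0000 tΔY 1.1547
    t=0.2656 [y] (6,6)
    t=0.8600 [x] (7,6) — stop
  → r_2 = 0.8600
beam 3: φ=45°, α=105°
  cosα=-0.2588 sinα=0.9659 | (6,5) | tMaxX 2.2023 tMaxY 0.2381 | tΔX 3.8637 tΔY 1.0353
    t=0.2381 [y] (6,6)
    t=1.2734 [y] (6,7) — stop
  → r_3 = 1.2734

ranges = [0.4452, 0.8600, 1.2734]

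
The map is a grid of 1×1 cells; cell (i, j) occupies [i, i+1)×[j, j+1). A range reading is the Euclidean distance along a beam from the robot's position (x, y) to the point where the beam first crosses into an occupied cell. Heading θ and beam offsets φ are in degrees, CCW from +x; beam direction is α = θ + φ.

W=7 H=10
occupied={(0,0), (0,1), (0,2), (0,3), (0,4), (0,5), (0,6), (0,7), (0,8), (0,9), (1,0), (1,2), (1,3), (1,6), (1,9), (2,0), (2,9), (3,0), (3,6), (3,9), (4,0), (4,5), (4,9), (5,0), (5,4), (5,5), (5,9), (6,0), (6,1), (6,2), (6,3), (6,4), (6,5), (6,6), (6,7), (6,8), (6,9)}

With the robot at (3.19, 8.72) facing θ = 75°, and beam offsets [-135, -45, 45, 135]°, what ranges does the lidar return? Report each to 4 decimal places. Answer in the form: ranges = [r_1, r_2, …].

ranges = [3.1408, 0.5600, 0.3233, 2.5288]

beam 1: φ=-135°, α=300°
  d=(0.5000,-0.8660)  start (3,8)  tX=1.6200 tY=0.8314  stride 1/|dx|=2.0000 1/|dy|=1.1547
    cross y-line → (3,7), t=0.8314
    cross x-line → (4,7), t=1.6200
    cross y-line → (4,6), t=1.9861
    cross y-line → (4,5), t=3.1408 (wall)
  → r_1 = 3.1408
beam 2: φ=-45°, α=30°
  d=(0.8660,0.5000)  start (3,8)  tX=0.9353 tY=0.5600  stride 1/|dx|=1.1547 1/|dy|=2.0000
    cross y-line → (3,9), t=0.5600 (wall)
  → r_2 = 0.5600
beam 3: φ=45°, α=120°
  d=(-0.5000,0.8660)  start (3,8)  tX=0.3800 tY=0.3233  stride 1/|dx|=2.0000 1/|dy|=1.1547
    cross y-line → (3,9), t=0.3233 (wall)
  → r_3 = 0.3233
beam 4: φ=135°, α=210°
  d=(-0.8660,-0.5000)  start (3,8)  tX=0.2194 tY=1.4400  stride 1/|dx|=1.1547 1/|dy|=2.0000
    cross x-line → (2,8), t=0.2194
    cross x-line → (1,8), t=1.3741
    cross y-line → (1,7), t=1.4400
    cross x-line → (0,7), t=2.5288 (wall)
  → r_4 = 2.5288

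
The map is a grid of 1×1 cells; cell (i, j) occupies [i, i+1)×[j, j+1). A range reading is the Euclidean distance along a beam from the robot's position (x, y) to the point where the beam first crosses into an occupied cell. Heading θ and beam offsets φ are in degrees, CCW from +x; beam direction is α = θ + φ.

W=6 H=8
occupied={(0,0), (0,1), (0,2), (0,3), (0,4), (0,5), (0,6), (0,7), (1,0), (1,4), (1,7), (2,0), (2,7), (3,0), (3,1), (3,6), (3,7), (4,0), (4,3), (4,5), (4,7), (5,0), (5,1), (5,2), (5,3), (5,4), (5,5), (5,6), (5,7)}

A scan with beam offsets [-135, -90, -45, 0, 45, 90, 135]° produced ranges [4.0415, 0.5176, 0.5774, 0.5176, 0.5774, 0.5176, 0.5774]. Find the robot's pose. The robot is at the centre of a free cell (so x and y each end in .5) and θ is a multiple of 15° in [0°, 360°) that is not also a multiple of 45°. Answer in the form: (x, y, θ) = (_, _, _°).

Enumerate (i+0.5, j+0.5, θ) over the 19 free cells and 16 admissible headings. For each, cast all 7 beams and compare to the given ranges.
  (3.5, 4.5, 15°): beam 2 = 3.6235 ≠ 0.5176 ✗
  (2.5, 2.5, 255°): beam 1 = 1.7321 ≠ 4.0415 ✗
  (2.5, 2.5, 210°): beam 1 = 3.6235 ≠ 4.0415 ✗
  (4.5, 1.5, 120°): beam 1 = 0.5176 ≠ 4.0415 ✗
  …
  (4.5, 4.5, 345°): r_1=4.0415, r_2=0.5176, r_3=0.5774, r_4=0.5176, r_5=0.5774, r_6=0.5176, r_7=0.5774 — all match ✓
Unique over the lattice → pose = (4.5, 4.5, 345°).

(x, y, θ) = (4.5, 4.5, 345°)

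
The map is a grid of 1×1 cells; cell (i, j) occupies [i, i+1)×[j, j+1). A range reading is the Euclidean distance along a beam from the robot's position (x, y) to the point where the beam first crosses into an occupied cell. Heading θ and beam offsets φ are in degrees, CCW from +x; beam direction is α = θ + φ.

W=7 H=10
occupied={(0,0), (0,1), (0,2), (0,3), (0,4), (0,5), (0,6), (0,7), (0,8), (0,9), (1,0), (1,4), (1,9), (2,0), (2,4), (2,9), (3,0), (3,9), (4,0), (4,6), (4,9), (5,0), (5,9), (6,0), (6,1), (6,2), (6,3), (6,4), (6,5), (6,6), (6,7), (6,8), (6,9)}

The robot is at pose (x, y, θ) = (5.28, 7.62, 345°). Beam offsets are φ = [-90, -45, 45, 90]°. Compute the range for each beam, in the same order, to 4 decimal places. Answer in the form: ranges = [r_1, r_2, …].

ranges = [1.0818, 1.4400, 0.8314, 1.4287]

beam 1: φ=-90°, α=255°
  d=(-0.2588,-0.9659)  start (5,7)  tX=1.0818 tY=0.6419  stride 1/|dx|=3.8637 1/|dy|=1.0353
    cross y-line → (5,6), t=0.6419
    cross x-line → (4,6), t=1.0818 (wall)
  → r_1 = 1.0818
beam 2: φ=-45°, α=300°
  d=(0.5000,-0.8660)  start (5,7)  tX=1.4400 tY=0.7159  stride 1/|dx|=2.0000 1/|dy|=1.1547
    cross y-line → (5,6), t=0.7159
    cross x-line → (6,6), t=1.4400 (wall)
  → r_2 = 1.4400
beam 3: φ=45°, α=30°
  d=(0.8660,0.5000)  start (5,7)  tX=0.8314 tY=0.7600  stride 1/|dx|=1.1547 1/|dy|=2.0000
    cross y-line → (5,8), t=0.7600
    cross x-line → (6,8), t=0.8314 (wall)
  → r_3 = 0.8314
beam 4: φ=90°, α=75°
  d=(0.2588,0.9659)  start (5,7)  tX=2.7819 tY=0.3934  stride 1/|dx|=3.8637 1/|dy|=1.0353
    cross y-line → (5,8), t=0.3934
    cross y-line → (5,9), t=1.4287 (wall)
  → r_4 = 1.4287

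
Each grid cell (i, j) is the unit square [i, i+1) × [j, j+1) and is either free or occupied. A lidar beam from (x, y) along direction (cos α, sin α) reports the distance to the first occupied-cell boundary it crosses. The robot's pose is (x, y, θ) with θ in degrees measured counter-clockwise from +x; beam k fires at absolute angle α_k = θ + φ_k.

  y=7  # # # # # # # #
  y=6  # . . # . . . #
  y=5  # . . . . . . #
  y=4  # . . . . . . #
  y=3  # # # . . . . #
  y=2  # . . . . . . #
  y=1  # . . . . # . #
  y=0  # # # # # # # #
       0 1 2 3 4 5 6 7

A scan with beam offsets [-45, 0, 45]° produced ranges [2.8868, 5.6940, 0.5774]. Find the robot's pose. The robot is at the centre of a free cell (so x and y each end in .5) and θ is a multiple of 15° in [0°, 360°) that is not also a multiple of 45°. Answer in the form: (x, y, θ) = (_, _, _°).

Enumerate (i+0.5, j+0.5, θ) over the 32 free cells and 16 admissible headings. For each, cast all 3 beams and compare to the given ranges.
  (1.5, 4.5, 330°): beam 1 = 0.5176 ≠ 2.8868 ✗
  (2.5, 6.5, 60°): beam 1 = 0.5176 ≠ 2.8868 ✗
  (3.5, 5.5, 15°): beam 1 = 4.0415 ≠ 2.8868 ✗
  (4.5, 1.5, 330°): beam 1 = 0.5176 ≠ 2.8868 ✗
  (2.5, 4.5, 210°): beam 1 = 1.5529 ≠ 2.8868 ✗
  …
  (2.5, 6.5, 285°): r_1=2.8868, r_2=5.6940, r_3=0.5774 — all match ✓
No second candidate reproduces the full scan.

(x, y, θ) = (2.5, 6.5, 285°)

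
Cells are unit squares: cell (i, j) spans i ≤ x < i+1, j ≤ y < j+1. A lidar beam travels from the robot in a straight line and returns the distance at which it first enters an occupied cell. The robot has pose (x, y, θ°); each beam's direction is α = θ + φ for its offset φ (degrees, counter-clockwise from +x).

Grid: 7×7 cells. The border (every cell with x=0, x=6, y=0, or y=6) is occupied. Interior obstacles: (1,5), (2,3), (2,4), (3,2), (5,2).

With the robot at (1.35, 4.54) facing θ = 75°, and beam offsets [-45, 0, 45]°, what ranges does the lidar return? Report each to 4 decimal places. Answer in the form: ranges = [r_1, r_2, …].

beam 1: φ=-45°, α=30°
  direction (0.8660, 0.5000); cell (1,4); t to first gridline: x 0.7506, y 0.9200 (then +1.1547 / +2.0000)
    (2,4) via x @ 0.7506  # hit
  → r_1 = 0.7506
beam 2: φ=0°, α=75°
  direction (0.2588, 0.9659); cell (1,4); t to first gridline: x 2.5114, y 0.4762 (then +3.8637 / +1.0353)
    (1,5) via y @ 0.4762  # hit
  → r_2 = 0.4762
beam 3: φ=45°, α=120°
  direction (-0.5000, 0.8660); cell (1,4); t to first gridline: x 0.7000, y 0.5312 (then +2.0000 / +1.1547)
    (1,5) via y @ 0.5312  # hit
  → r_3 = 0.5312

ranges = [0.7506, 0.4762, 0.5312]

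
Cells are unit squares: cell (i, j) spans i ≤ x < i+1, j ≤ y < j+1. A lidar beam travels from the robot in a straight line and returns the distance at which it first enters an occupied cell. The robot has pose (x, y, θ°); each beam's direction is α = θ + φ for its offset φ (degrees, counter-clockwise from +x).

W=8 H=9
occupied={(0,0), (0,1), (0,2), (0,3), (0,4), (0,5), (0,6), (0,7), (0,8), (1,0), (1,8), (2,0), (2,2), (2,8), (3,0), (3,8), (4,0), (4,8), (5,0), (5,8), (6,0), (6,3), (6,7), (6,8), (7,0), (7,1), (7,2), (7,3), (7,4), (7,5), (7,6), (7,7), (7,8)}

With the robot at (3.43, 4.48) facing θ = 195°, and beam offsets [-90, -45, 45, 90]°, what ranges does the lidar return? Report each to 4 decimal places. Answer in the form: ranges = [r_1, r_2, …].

ranges = [3.6442, 2.8059, 1.7090, 3.6028]

beam 1: φ=-90°, α=105°
  dir = (cos 105°, sin 105°) = (-0.2588, 0.9659); from cell (3,4)
  next x-line at t=1.6614, next y-line at t=0.5383; Δt_x=3.8637, Δt_y=1.0353
    y: enter (3,5) at t=0.5383
    y: enter (3,6) at t=1.5736
    x: enter (2,6) at t=1.6614
    y: enter (2,7) at t=2.6089
    y: enter (2,8) at t=3.6442 ← occupied
  → r_1 = 3.6442
beam 2: φ=-45°, α=150°
  dir = (cos 150°, sin 150°) = (-0.8660, 0.5000); from cell (3,4)
  next x-line at t=0.4965, next y-line at t=1.0400; Δt_x=1.1547, Δt_y=2.0000
    x: enter (2,4) at t=0.4965
    y: enter (2,5) at t=1.0400
    x: enter (1,5) at t=1.6512
    x: enter (0,5) at t=2.8059 ← occupied
  → r_2 = 2.8059
beam 3: φ=45°, α=240°
  dir = (cos 240°, sin 240°) = (-0.5000, -0.8660); from cell (3,4)
  next x-line at t=0.8600, next y-line at t=0.5543; Δt_x=2.0000, Δt_y=1.1547
    y: enter (3,3) at t=0.5543
    x: enter (2,3) at t=0.8600
    y: enter (2,2) at t=1.7090 ← occupied
  → r_3 = 1.7090
beam 4: φ=90°, α=285°
  dir = (cos 285°, sin 285°) = (0.2588, -0.9659); from cell (3,4)
  next x-line at t=2.2023, next y-line at t=0.4969; Δt_x=3.8637, Δt_y=1.0353
    y: enter (3,3) at t=0.4969
    y: enter (3,2) at t=1.5322
    x: enter (4,2) at t=2.2023
    y: enter (4,1) at t=2.5675
    y: enter (4,0) at t=3.6028 ← occupied
  → r_4 = 3.6028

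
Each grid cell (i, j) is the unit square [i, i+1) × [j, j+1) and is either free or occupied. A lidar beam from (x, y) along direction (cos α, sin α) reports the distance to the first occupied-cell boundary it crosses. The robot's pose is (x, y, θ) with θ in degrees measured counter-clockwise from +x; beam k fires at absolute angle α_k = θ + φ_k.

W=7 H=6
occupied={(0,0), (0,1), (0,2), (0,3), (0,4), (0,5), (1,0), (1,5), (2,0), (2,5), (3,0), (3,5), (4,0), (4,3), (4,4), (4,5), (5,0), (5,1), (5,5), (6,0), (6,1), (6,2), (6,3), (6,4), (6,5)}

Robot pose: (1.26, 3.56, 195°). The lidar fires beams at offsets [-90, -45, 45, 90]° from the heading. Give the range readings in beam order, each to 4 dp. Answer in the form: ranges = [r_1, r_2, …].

beam 1: φ=-90°, α=105°
  d=(-0.2588,0.9659)  start (1,3)  tX=1.0046 tY=0.4555  stride 1/|dx|=3.8637 1/|dy|=1.0353
    cross y-line → (1,4), t=0.4555
    cross x-line → (0,4), t=1.0046 (wall)
  → r_1 = 1.0046
beam 2: φ=-45°, α=150°
  d=(-0.8660,0.5000)  start (1,3)  tX=0.3002 tY=0.8800  stride 1/|dx|=1.1547 1/|dy|=2.0000
    cross x-line → (0,3), t=0.3002 (wall)
  → r_2 = 0.3002
beam 3: φ=45°, α=240°
  d=(-0.5000,-0.8660)  start (1,3)  tX=0.5200 tY=0.6466  stride 1/|dx|=2.0000 1/|dy|=1.1547
    cross x-line → (0,3), t=0.5200 (wall)
  → r_3 = 0.5200
beam 4: φ=90°, α=285°
  d=(0.2588,-0.9659)  start (1,3)  tX=2.8591 tY=0.5798  stride 1/|dx|=3.8637 1/|dy|=1.0353
    cross y-line → (1,2), t=0.5798
    cross y-line → (1,1), t=1.6150
    cross y-line → (1,0), t=2.6503 (wall)
  → r_4 = 2.6503

ranges = [1.0046, 0.3002, 0.5200, 2.6503]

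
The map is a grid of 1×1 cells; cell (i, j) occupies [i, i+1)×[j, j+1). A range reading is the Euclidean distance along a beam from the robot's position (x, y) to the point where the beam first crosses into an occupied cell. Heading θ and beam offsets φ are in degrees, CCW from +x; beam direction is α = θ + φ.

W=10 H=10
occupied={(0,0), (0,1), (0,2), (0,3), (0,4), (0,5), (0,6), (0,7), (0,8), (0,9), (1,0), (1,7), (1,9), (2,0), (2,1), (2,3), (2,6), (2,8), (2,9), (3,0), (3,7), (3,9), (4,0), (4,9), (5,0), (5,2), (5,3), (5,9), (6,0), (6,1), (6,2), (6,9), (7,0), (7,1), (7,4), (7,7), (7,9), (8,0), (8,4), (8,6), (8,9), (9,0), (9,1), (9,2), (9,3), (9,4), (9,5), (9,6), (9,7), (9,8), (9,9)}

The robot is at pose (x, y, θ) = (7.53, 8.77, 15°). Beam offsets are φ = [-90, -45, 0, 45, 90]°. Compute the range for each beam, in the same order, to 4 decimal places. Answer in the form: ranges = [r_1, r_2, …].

ranges = [0.7972, 1.6974, 0.8887, 0.2656, 0.2381]

beam 1: φ=-90°, α=285°
  direction (0.2588, -0.9659); cell (7,8); t to first gridline: x 1.8159, y 0.7972 (then +3.8637 / +1.0353)
    (7,7) via y @ 0.7972  # hit
  → r_1 = 0.7972
beam 2: φ=-45°, α=330°
  direction (0.8660, -0.5000); cell (7,8); t to first gridline: x 0.5427, y 1.5400 (then +1.1547 / +2.0000)
    (8,8) via x @ 0.5427
    (8,7) via y @ 1.5400
    (9,7) via x @ 1.6974  # hit
  → r_2 = 1.6974
beam 3: φ=0°, α=15°
  direction (0.9659, 0.2588); cell (7,8); t to first gridline: x 0.4866, y 0.8887 (then +1.0353 / +3.8637)
    (8,8) via x @ 0.4866
    (8,9) via y @ 0.8887  # hit
  → r_3 = 0.8887
beam 4: φ=45°, α=60°
  direction (0.5000, 0.8660); cell (7,8); t to first gridline: x 0.9400, y 0.2656 (then +2.0000 / +1.1547)
    (7,9) via y @ 0.2656  # hit
  → r_4 = 0.2656
beam 5: φ=90°, α=105°
  direction (-0.2588, 0.9659); cell (7,8); t to first gridline: x 2.0478, y 0.2381 (then +3.8637 / +1.0353)
    (7,9) via y @ 0.2381  # hit
  → r_5 = 0.2381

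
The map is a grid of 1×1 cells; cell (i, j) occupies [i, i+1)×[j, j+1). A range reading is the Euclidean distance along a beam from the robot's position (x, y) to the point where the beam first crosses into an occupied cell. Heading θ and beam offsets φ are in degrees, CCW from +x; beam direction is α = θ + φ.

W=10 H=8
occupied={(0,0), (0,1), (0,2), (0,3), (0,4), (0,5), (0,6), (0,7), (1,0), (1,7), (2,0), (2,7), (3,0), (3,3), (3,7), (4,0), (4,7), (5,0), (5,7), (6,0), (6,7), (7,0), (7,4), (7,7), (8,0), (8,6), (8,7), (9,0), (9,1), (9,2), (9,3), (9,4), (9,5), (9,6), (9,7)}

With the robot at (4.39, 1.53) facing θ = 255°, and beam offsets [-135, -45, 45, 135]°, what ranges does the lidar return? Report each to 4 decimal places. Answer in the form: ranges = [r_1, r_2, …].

beam 1: φ=-135°, α=120°
  direction (-0.5000, 0.8660); cell (4,1); t to first gridline: x 0.7800, y 0.5427 (then +2.0000 / +1.1547)
    (4,2) via y @ 0.5427
    (3,2) via x @ 0.7800
    (3,3) via y @ 1.6974  # hit
  → r_1 = 1.6974
beam 2: φ=-45°, α=210°
  direction (-0.8660, -0.5000); cell (4,1); t to first gridline: x 0.4503, y 1.0600 (then +1.1547 / +2.0000)
    (3,1) via x @ 0.4503
    (3,0) via y @ 1.0600  # hit
  → r_2 = 1.0600
beam 3: φ=45°, α=300°
  direction (0.5000, -0.8660); cell (4,1); t to first gridline: x 1.2200, y 0.6120 (then +2.0000 / +1.1547)
    (4,0) via y @ 0.6120  # hit
  → r_3 = 0.6120
beam 4: φ=135°, α=30°
  direction (0.8660, 0.5000); cell (4,1); t to first gridline: x 0.7044, y 0.9400 (then +1.1547 / +2.0000)
    (5,1) via x @ 0.7044
    (5,2) via y @ 0.9400
    (6,2) via x @ 1.8591
    (6,3) via y @ 2.9400
    (7,3) via x @ 3.0138
    (8,3) via x @ 4.1685
    (8,4) via y @ 4.9400
    (9,4) via x @ 5.3232  # hit
  → r_4 = 5.3232

ranges = [1.6974, 1.0600, 0.6120, 5.3232]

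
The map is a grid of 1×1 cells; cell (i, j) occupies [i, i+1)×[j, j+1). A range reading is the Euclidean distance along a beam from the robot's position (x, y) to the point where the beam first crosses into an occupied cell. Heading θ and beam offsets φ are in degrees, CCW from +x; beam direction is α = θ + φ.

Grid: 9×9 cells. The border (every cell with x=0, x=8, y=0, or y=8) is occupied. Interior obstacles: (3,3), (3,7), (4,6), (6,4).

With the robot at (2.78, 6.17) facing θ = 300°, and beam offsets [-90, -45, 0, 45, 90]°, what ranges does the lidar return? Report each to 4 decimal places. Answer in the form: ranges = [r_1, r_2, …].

beam 1: φ=-90°, α=210°
  cosα=-0.8660 sinα=-0.5000 | (2,6) | tMaxX 0.9007 tMaxY 0.3400 | tΔX 1.1547 tΔY 2.0000
    t=0.3400 [y] (2,5)
    t=0.9007 [x] (1,5)
    t=2.0554 [x] (0,5) — stop
  → r_1 = 2.0554
beam 2: φ=-45°, α=255°
  cosα=-0.2588 sinα=-0.9659 | (2,6) | tMaxX 3.0137 tMaxY 0.1760 | tΔX 3.8637 tΔY 1.0353
    t=0.1760 [y] (2,5)
    t=1.2113 [y] (2,4)
    t=2.2465 [y] (2,3)
    t=3.0137 [x] (1,3)
    t=3.2818 [y] (1,2)
    t=4.3171 [y] (1,1)
    t=5.3524 [y] (1,0) — stop
  → r_2 = 5.3524
beam 3: φ=0°, α=300°
  cosα=0.5000 sinα=-0.8660 | (2,6) | tMaxX 0.4400 tMaxY 0.1963 | tΔX 2.0000 tΔY 1.1547
    t=0.1963 [y] (2,5)
    t=0.4400 [x] (3,5)
    t=1.3510 [y] (3,4)
    t=2.4400 [x] (4,4)
    t=2.5057 [y] (4,3)
    t=3.6604 [y] (4,2)
    t=4.4400 [x] (5,2)
    t=4.8151 [y] (5,1)
    t=5.9698 [y] (5,0) — stop
  → r_3 = 5.9698
beam 4: φ=45°, α=345°
  cosα=0.9659 sinα=-0.2588 | (2,6) | tMaxX 0.2278 tMaxY 0.6568 | tΔX 1.0353 tΔY 3.8637
    t=0.2278 [x] (3,6)
    t=0.6568 [y] (3,5)
    t=1.2630 [x] (4,5)
    t=2.2983 [x] (5,5)
    t=3.3336 [x] (6,5)
    t=4.3689 [x] (7,5)
    t=4.5205 [y] (7,4)
    t=5.4041 [x] (8,4) — stop
  → r_4 = 5.4041
beam 5: φ=90°, α=30°
  cosα=0.8660 sinα=0.5000 | (2,6) | tMaxX 0.2540 tMaxY 1.6600 | tΔX 1.1547 tΔY 2.0000
    t=0.2540 [x] (3,6)
    t=1.4087 [x] (4,6) — stop
  → r_5 = 1.4087

ranges = [2.0554, 5.3524, 5.9698, 5.4041, 1.4087]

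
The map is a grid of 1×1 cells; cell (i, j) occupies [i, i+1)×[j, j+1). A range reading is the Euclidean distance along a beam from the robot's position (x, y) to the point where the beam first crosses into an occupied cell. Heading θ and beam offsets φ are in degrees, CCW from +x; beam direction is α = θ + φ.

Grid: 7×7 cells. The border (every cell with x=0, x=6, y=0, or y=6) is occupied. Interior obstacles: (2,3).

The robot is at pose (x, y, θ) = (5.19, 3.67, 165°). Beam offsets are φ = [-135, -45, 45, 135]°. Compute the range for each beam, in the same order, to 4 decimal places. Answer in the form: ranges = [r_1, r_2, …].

ranges = [0.9353, 2.6905, 4.8382, 1.6200]

beam 1: φ=-135°, α=30°
  direction (0.8660, 0.5000); cell (5,3); t to first gridline: x 0.9353, y 0.6600 (then +1.1547 / +2.0000)
    (5,4) via y @ 0.6600
    (6,4) via x @ 0.9353  # hit
  → r_1 = 0.9353
beam 2: φ=-45°, α=120°
  direction (-0.5000, 0.8660); cell (5,3); t to first gridline: x 0.3800, y 0.3811 (then +2.0000 / +1.1547)
    (4,3) via x @ 0.3800
    (4,4) via y @ 0.3811
    (4,5) via y @ 1.5358
    (3,5) via x @ 2.3800
    (3,6) via y @ 2.6905  # hit
  → r_2 = 2.6905
beam 3: φ=45°, α=210°
  direction (-0.8660, -0.5000); cell (5,3); t to first gridline: x 0.2194, y 1.3400 (then +1.1547 / +2.0000)
    (4,3) via x @ 0.2194
    (4,2) via y @ 1.3400
    (3,2) via x @ 1.3741
    (2,2) via x @ 2.5288
    (2,1) via y @ 3.3400
    (1,1) via x @ 3.6835
    (0,1) via x @ 4.8382  # hit
  → r_3 = 4.8382
beam 4: φ=135°, α=300°
  direction (0.5000, -0.8660); cell (5,3); t to first gridline: x 1.6200, y 0.7736 (then +2.0000 / +1.1547)
    (5,2) via y @ 0.7736
    (6,2) via x @ 1.6200  # hit
  → r_4 = 1.6200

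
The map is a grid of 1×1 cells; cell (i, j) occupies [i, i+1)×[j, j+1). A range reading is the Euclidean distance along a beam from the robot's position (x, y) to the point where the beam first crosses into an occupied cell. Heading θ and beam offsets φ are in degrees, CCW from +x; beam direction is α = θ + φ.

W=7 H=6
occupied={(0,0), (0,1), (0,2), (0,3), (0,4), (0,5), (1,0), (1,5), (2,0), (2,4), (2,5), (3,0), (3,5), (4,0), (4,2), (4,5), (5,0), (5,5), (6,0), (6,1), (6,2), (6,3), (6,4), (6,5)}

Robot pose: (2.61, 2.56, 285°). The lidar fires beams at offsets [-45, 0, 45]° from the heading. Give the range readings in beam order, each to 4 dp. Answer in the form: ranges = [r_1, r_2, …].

beam 1: φ=-45°, α=240°
  d=(-0.5000,-0.8660)  start (2,2)  tX=1.2200 tY=0.6466  stride 1/|dx|=2.0000 1/|dy|=1.1547
    cross y-line → (2,1), t=0.6466
    cross x-line → (1,1), t=1.2200
    cross y-line → (1,0), t=1.8013 (wall)
  → r_1 = 1.8013
beam 2: φ=0°, α=285°
  d=(0.2588,-0.9659)  start (2,2)  tX=1.5068 tY=0.5798  stride 1/|dx|=3.8637 1/|dy|=1.0353
    cross y-line → (2,1), t=0.5798
    cross x-line → (3,1), t=1.5068
    cross y-line → (3,0), t=1.6150 (wall)
  → r_2 = 1.6150
beam 3: φ=45°, α=330°
  d=(0.8660,-0.5000)  start (2,2)  tX=0.4503 tY=1.1200  stride 1/|dx|=1.1547 1/|dy|=2.0000
    cross x-line → (3,2), t=0.4503
    cross y-line → (3,1), t=1.1200
    cross x-line → (4,1), t=1.6050
    cross x-line → (5,1), t=2.7597
    cross y-line → (5,0), t=3.1200 (wall)
  → r_3 = 3.1200

ranges = [1.8013, 1.6150, 3.1200]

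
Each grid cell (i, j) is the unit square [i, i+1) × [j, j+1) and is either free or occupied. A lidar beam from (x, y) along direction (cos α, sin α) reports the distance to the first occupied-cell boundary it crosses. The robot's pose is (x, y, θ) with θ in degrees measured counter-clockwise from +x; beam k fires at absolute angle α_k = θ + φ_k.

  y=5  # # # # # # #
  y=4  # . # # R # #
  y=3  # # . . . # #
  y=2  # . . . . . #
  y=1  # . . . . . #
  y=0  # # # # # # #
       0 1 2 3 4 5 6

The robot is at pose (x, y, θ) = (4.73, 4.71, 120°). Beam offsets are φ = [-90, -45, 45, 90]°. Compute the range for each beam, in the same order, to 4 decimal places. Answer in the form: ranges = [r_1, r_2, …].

ranges = [0.3118, 0.3002, 0.7558, 0.8429]

beam 1: φ=-90°, α=30°
  d=(0.8660,0.5000)  start (4,4)  tX=0.3118 tY=0.5800  stride 1/|dx|=1.1547 1/|dy|=2.0000
    cross x-line → (5,4), t=0.3118 (wall)
  → r_1 = 0.3118
beam 2: φ=-45°, α=75°
  d=(0.2588,0.9659)  start (4,4)  tX=1.0432 tY=0.3002  stride 1/|dx|=3.8637 1/|dy|=1.0353
    cross y-line → (4,5), t=0.3002 (wall)
  → r_2 = 0.3002
beam 3: φ=45°, α=165°
  d=(-0.9659,0.2588)  start (4,4)  tX=0.7558 tY=1.1205  stride 1/|dx|=1.0353 1/|dy|=3.8637
    cross x-line → (3,4), t=0.7558 (wall)
  → r_3 = 0.7558
beam 4: φ=90°, α=210°
  d=(-0.8660,-0.5000)  start (4,4)  tX=0.8429 tY=1.4200  stride 1/|dx|=1.1547 1/|dy|=2.0000
    cross x-line → (3,4), t=0.8429 (wall)
  → r_4 = 0.8429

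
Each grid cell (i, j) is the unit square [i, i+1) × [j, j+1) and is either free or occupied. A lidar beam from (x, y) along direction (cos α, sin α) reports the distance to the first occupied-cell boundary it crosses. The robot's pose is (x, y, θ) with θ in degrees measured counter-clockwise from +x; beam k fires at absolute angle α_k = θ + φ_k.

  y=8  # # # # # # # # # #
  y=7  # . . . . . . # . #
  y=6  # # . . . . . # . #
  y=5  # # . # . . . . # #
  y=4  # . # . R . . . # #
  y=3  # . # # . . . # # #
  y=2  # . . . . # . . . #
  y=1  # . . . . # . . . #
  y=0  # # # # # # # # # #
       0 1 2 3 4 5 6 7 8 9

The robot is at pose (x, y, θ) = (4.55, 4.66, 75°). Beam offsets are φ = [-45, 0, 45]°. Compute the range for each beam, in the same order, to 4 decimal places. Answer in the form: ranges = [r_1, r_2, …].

beam 1: φ=-45°, α=30°
  dir = (cos 30°, sin 30°) = (0.8660, 0.5000); from cell (4,4)
  next x-line at t=0.5196, next y-line at t=0.6800; Δt_x=1.1547, Δt_y=2.0000
    x: enter (5,4) at t=0.5196
    y: enter (5,5) at t=0.6800
    x: enter (6,5) at t=1.6743
    y: enter (6,6) at t=2.6800
    x: enter (7,6) at t=2.8290 ← occupied
  → r_1 = 2.8290
beam 2: φ=0°, α=75°
  dir = (cos 75°, sin 75°) = (0.2588, 0.9659); from cell (4,4)
  next x-line at t=1.7387, next y-line at t=0.3520; Δt_x=3.8637, Δt_y=1.0353
    y: enter (4,5) at t=0.3520
    y: enter (4,6) at t=1.3873
    x: enter (5,6) at t=1.7387
    y: enter (5,7) at t=2.4225
    y: enter (5,8) at t=3.4578 ← occupied
  → r_2 = 3.4578
beam 3: φ=45°, α=120°
  dir = (cos 120°, sin 120°) = (-0.5000, 0.8660); from cell (4,4)
  next x-line at t=1.1000, next y-line at t=0.3926; Δt_x=2.0000, Δt_y=1.1547
    y: enter (4,5) at t=0.3926
    x: enter (3,5) at t=1.1000 ← occupied
  → r_3 = 1.1000

ranges = [2.8290, 3.4578, 1.1000]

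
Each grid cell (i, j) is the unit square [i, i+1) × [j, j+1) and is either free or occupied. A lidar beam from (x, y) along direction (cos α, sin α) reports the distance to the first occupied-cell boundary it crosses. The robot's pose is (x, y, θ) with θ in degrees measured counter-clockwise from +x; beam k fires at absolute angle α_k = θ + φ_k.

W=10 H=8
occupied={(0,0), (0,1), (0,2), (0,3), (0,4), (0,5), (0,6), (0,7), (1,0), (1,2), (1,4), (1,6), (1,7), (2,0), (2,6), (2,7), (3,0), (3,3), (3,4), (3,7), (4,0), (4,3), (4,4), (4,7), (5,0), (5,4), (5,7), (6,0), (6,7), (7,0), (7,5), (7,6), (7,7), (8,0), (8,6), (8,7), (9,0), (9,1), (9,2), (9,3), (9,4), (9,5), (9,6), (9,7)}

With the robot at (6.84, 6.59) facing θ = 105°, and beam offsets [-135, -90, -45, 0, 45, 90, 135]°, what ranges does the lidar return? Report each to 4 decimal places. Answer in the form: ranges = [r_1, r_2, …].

ranges = [0.1848, 0.1656, 0.3200, 0.4245, 0.8200, 6.0460, 1.8360]

beam 1: φ=-135°, α=330°
  cosα=0.8660 sinα=-0.5000 | (6,6) | tMaxX 0.1848 tMaxY 1.1800 | tΔX 1.1547 tΔY 2.0000
    t=0.1848 [x] (7,6) — stop
  → r_1 = 0.1848
beam 2: φ=-90°, α=15°
  cosα=0.9659 sinα=0.2588 | (6,6) | tMaxX 0.1656 tMaxY 1.5841 | tΔX 1.0353 tΔY 3.8637
    t=0.1656 [x] (7,6) — stop
  → r_2 = 0.1656
beam 3: φ=-45°, α=60°
  cosα=0.5000 sinα=0.8660 | (6,6) | tMaxX 0.3200 tMaxY 0.4734 | tΔX 2.0000 tΔY 1.1547
    t=0.3200 [x] (7,6) — stop
  → r_3 = 0.3200
beam 4: φ=0°, α=105°
  cosα=-0.2588 sinα=0.9659 | (6,6) | tMaxX 3.2455 tMaxY 0.4245 | tΔX 3.8637 tΔY 1.0353
    t=0.4245 [y] (6,7) — stop
  → r_4 = 0.4245
beam 5: φ=45°, α=150°
  cosα=-0.8660 sinα=0.5000 | (6,6) | tMaxX 0.9699 tMaxY 0.8200 | tΔX 1.1547 tΔY 2.0000
    t=0.8200 [y] (6,7) — stop
  → r_5 = 0.8200
beam 6: φ=90°, α=195°
  cosα=-0.9659 sinα=-0.2588 | (6,6) | tMaxX 0.8696 tMaxY 2.2796 | tΔX 1.0353 tΔY 3.8637
    t=0.8696 [x] (5,6)
    t=1.9049 [x] (4,6)
    t=2.2796 [y] (4,5)
    t=2.9402 [x] (3,5)
    t=3.9755 [x] (2,5)
    t=5.0107 [x] (1,5)
    t=6.0460 [x] (0,5) — stop
  → r_6 = 6.0460
beam 7: φ=135°, α=240°
  cosα=-0.5000 sinα=-0.8660 | (6,6) | tMaxX 1.6800 tMaxY 0.6813 | tΔX 2.0000 tΔY 1.1547
    t=0.6813 [y] (6,5)
    t=1.6800 [x] (5,5)
    t=1.8360 [y] (5,4) — stop
  → r_7 = 1.8360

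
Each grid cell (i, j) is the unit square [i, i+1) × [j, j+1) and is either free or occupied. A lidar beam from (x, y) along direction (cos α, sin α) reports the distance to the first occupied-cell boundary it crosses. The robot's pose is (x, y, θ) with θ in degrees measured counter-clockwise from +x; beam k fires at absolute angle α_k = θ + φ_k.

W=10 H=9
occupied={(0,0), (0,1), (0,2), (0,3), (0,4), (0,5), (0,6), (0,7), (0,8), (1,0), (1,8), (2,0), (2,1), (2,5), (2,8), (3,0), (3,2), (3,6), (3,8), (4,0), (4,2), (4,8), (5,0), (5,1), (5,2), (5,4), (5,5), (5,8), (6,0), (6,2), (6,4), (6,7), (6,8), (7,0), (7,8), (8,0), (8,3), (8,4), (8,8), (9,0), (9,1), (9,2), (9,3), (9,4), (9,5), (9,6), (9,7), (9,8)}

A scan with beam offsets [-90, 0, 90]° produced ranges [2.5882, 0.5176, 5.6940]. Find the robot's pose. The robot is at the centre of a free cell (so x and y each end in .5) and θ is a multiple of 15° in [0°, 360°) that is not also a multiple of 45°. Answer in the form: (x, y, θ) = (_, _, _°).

The pose lattice has 42·16 = 672 candidates. Test each by forward raycasting.
  (6.5, 5.5, 30°): beam 1 = 0.5774 ≠ 2.5882 ✗
  (4.5, 1.5, 195°): beam 1 = 0.5176 ≠ 2.5882 ✗
  (7.5, 5.5, 345°): beam 2 = 1.5529 ≠ 0.5176 ✗
  …
  (6.5, 6.5, 75°): r_1=2.5882, r_2=0.5176, r_3=5.6940 — all match ✓
Only this pose fits every beam.

(x, y, θ) = (6.5, 6.5, 75°)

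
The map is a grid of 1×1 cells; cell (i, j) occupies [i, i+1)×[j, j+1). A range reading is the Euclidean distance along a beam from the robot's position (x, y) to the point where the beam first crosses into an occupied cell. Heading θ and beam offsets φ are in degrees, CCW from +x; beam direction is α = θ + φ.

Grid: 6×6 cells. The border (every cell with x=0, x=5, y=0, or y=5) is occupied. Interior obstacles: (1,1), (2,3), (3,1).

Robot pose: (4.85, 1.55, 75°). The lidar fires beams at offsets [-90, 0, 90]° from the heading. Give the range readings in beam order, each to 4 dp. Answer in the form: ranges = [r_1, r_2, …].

beam 1: φ=-90°, α=345°
  dir = (cos 345°, sin 345°) = (0.9659, -0.2588); from cell (4,1)
  next x-line at t=0.1553, next y-line at t=2.1250; Δt_x=1.0353, Δt_y=3.8637
    x: enter (5,1) at t=0.1553 ← occupied
  → r_1 = 0.1553
beam 2: φ=0°, α=75°
  dir = (cos 75°, sin 75°) = (0.2588, 0.9659); from cell (4,1)
  next x-line at t=0.5796, next y-line at t=0.4659; Δt_x=3.8637, Δt_y=1.0353
    y: enter (4,2) at t=0.4659
    x: enter (5,2) at t=0.5796 ← occupied
  → r_2 = 0.5796
beam 3: φ=90°, α=165°
  dir = (cos 165°, sin 165°) = (-0.9659, 0.2588); from cell (4,1)
  next x-line at t=0.8800, next y-line at t=1.7387; Δt_x=1.0353, Δt_y=3.8637
    x: enter (3,1) at t=0.8800 ← occupied
  → r_3 = 0.8800

ranges = [0.1553, 0.5796, 0.8800]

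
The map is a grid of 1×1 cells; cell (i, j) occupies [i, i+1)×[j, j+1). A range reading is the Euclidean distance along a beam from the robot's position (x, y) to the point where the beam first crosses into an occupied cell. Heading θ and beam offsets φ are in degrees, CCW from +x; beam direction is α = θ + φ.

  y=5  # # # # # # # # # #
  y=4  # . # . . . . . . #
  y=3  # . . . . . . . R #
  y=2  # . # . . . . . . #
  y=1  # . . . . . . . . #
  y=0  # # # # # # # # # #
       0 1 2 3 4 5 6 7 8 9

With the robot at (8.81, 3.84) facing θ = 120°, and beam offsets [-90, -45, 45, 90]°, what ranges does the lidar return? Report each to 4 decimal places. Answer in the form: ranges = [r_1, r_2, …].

beam 1: φ=-90°, α=30°
  d=(0.8660,0.5000)  start (8,3)  tX=0.2194 tY=0.3200  stride 1/|dx|=1.1547 1/|dy|=2.0000
    cross x-line → (9,3), t=0.2194 (wall)
  → r_1 = 0.2194
beam 2: φ=-45°, α=75°
  d=(0.2588,0.9659)  start (8,3)  tX=0.7341 tY=0.1656  stride 1/|dx|=3.8637 1/|dy|=1.0353
    cross y-line → (8,4), t=0.1656
    cross x-line → (9,4), t=0.7341 (wall)
  → r_2 = 0.7341
beam 3: φ=45°, α=165°
  d=(-0.9659,0.2588)  start (8,3)  tX=0.8386 tY=0.6182  stride 1/|dx|=1.0353 1/|dy|=3.8637
    cross y-line → (8,4), t=0.6182
    cross x-line → (7,4), t=0.8386
    cross x-line → (6,4), t=1.8738
    cross x-line → (5,4), t=2.9091
    cross x-line → (4,4), t=3.9444
    cross y-line → (4,5), t=4.4819 (wall)
  → r_3 = 4.4819
beam 4: φ=90°, α=210°
  d=(-0.8660,-0.5000)  start (8,3)  tX=0.9353 tY=1.6800  stride 1/|dx|=1.1547 1/|dy|=2.0000
    cross x-line → (7,3), t=0.9353
    cross y-line → (7,2), t=1.6800
    cross x-line → (6,2), t=2.0900
    cross x-line → (5,2), t=3.2447
    cross y-line → (5,1), t=3.6800
    cross x-line → (4,1), t=4.3994
    cross x-line → (3,1), t=5.5541
    cross y-line → (3,0), t=5.6800 (wall)
  → r_4 = 5.6800

ranges = [0.2194, 0.7341, 4.4819, 5.6800]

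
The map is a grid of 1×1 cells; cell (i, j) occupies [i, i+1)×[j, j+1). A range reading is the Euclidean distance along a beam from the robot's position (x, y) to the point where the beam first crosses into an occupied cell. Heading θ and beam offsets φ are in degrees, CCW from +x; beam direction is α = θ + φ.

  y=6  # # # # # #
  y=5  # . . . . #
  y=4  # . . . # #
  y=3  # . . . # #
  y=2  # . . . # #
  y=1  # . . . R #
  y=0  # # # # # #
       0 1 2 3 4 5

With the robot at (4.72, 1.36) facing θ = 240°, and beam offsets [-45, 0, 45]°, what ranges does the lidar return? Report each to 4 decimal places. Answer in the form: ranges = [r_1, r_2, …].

ranges = [1.3909, 0.4157, 0.3727]

beam 1: φ=-45°, α=195°
  dir = (cos 195°, sin 195°) = (-0.9659, -0.2588); from cell (4,1)
  next x-line at t=0.7454, next y-line at t=1.3909; Δt_x=1.0353, Δt_y=3.8637
    x: enter (3,1) at t=0.7454
    y: enter (3,0) at t=1.3909 ← occupied
  → r_1 = 1.3909
beam 2: φ=0°, α=240°
  dir = (cos 240°, sin 240°) = (-0.5000, -0.8660); from cell (4,1)
  next x-line at t=1.4400, next y-line at t=0.4157; Δt_x=2.0000, Δt_y=1.1547
    y: enter (4,0) at t=0.4157 ← occupied
  → r_2 = 0.4157
beam 3: φ=45°, α=285°
  dir = (cos 285°, sin 285°) = (0.2588, -0.9659); from cell (4,1)
  next x-line at t=1.0818, next y-line at t=0.3727; Δt_x=3.8637, Δt_y=1.0353
    y: enter (4,0) at t=0.3727 ← occupied
  → r_3 = 0.3727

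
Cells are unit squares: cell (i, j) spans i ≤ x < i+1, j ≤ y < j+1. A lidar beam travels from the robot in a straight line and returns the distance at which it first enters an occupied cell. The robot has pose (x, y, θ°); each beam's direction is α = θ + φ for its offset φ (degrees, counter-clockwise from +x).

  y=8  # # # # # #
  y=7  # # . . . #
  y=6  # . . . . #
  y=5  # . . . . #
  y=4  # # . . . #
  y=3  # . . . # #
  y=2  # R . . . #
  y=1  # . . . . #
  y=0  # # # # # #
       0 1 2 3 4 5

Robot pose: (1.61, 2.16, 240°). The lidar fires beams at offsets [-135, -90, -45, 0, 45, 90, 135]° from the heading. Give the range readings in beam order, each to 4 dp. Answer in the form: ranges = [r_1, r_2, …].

beam 1: φ=-135°, α=105°
  d=(-0.2588,0.9659)  start (1,2)  tX=2.3569 tY=0.8696  stride 1/|dx|=3.8637 1/|dy|=1.0353
    cross y-line → (1,3), t=0.8696
    cross y-line → (1,4), t=1.9049 (wall)
  → r_1 = 1.9049
beam 2: φ=-90°, α=150°
  d=(-0.8660,0.5000)  start (1,2)  tX=0.7044 tY=1.6800  stride 1/|dx|=1.1547 1/|dy|=2.0000
    cross x-line → (0,2), t=0.7044 (wall)
  → r_2 = 0.7044
beam 3: φ=-45°, α=195°
  d=(-0.9659,-0.2588)  start (1,2)  tX=0.6315 tY=0.6182  stride 1/|dx|=1.0353 1/|dy|=3.8637
    cross y-line → (1,1), t=0.6182
    cross x-line → (0,1), t=0.6315 (wall)
  → r_3 = 0.6315
beam 4: φ=0°, α=240°
  d=(-0.5000,-0.8660)  start (1,2)  tX=1.2200 tY=0.1848  stride 1/|dx|=2.0000 1/|dy|=1.1547
    cross y-line → (1,1), t=0.1848
    cross x-line → (0,1), t=1.2200 (wall)
  → r_4 = 1.2200
beam 5: φ=45°, α=285°
  d=(0.2588,-0.9659)  start (1,2)  tX=1.5068 tY=0.1656  stride 1/|dx|=3.8637 1/|dy|=1.0353
    cross y-line → (1,1), t=0.1656
    cross y-line → (1,0), t=1.2009 (wall)
  → r_5 = 1.2009
beam 6: φ=90°, α=330°
  d=(0.8660,-0.5000)  start (1,2)  tX=0.4503 tY=0.3200  stride 1/|dx|=1.1547 1/|dy|=2.0000
    cross y-line → (1,1), t=0.3200
    cross x-line → (2,1), t=0.4503
    cross x-line → (3,1), t=1.6050
    cross y-line → (3,0), t=2.3200 (wall)
  → r_6 = 2.3200
beam 7: φ=135°, α=15°
  d=(0.9659,0.2588)  start (1,2)  tX=0.4038 tY=3.2455  stride 1/|dx|=1.0353 1/|dy|=3.8637
    cross x-line → (2,2), t=0.4038
    cross x-line → (3,2), t=1.4390
    cross x-line → (4,2), t=2.4743
    cross y-line → (4,3), t=3.2455 (wall)
  → r_7 = 3.2455

ranges = [1.9049, 0.7044, 0.6315, 1.2200, 1.2009, 2.3200, 3.2455]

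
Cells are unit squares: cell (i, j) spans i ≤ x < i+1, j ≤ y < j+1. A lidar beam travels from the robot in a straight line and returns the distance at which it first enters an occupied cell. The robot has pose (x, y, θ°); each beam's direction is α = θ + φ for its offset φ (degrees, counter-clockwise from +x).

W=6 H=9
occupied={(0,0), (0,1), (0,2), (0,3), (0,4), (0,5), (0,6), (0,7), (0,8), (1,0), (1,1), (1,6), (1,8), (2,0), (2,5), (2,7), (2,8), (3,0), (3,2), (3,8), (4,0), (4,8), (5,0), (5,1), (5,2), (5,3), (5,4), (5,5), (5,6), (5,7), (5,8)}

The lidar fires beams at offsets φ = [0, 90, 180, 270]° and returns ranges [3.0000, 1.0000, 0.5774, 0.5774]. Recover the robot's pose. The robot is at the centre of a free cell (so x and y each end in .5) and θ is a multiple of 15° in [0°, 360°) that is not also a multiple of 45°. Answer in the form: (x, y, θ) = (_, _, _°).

Enumerate (i+0.5, j+0.5, θ) over the 23 free cells and 16 admissible headings. For each, cast all 4 beams and compare to the given ranges.
  (2.5, 4.5, 255°): beam 1 = 2.5882 ≠ 3.0000 ✗
  (2.5, 1.5, 330°): beam 1 = 1.0000 ≠ 3.0000 ✗
  (4.5, 4.5, 255°): beam 1 = 1.9319 ≠ 3.0000 ✗
  (2.5, 2.5, 150°): beam 1 = 1.7321 ≠ 3.0000 ✗
  (4.5, 3.5, 15°): beam 1 = 0.5176 ≠ 3.0000 ✗
  …
  (3.5, 7.5, 300°): r_1=3.0000, r_2=1.0000, r_3=0.5774, r_4=0.5774 — all match ✓
No second candidate reproduces the full scan.

(x, y, θ) = (3.5, 7.5, 300°)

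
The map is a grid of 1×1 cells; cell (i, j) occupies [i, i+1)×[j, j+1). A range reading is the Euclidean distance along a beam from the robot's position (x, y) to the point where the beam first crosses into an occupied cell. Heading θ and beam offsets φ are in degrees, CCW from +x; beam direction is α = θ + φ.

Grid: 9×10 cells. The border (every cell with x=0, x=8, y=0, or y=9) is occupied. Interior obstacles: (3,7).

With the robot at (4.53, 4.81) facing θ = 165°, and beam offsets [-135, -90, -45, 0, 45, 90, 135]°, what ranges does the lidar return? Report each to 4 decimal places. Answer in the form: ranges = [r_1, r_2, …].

beam 1: φ=-135°, α=30°
  direction (0.8660, 0.5000); cell (4,4); t to first gridline: x 0.5427, y 0.3800 (then +1.1547 / +2.0000)
    (4,5) via y @ 0.3800
    (5,5) via x @ 0.5427
    (6,5) via x @ 1.6974
    (6,6) via y @ 2.3800
    (7,6) via x @ 2.8521
    (8,6) via x @ 4.0068  # hit
  → r_1 = 4.0068
beam 2: φ=-90°, α=75°
  direction (0.2588, 0.9659); cell (4,4); t to first gridline: x 1.8159, y 0.1967 (then +3.8637 / +1.0353)
    (4,5) via y @ 0.1967
    (4,6) via y @ 1.2320
    (5,6) via x @ 1.8159
    (5,7) via y @ 2.2673
    (5,8) via y @ 3.3025
    (5,9) via y @ 4.3378  # hit
  → r_2 = 4.3378
beam 3: φ=-45°, α=120°
  direction (-0.5000, 0.8660); cell (4,4); t to first gridline: x 1.0600, y 0.2194 (then +2.0000 / +1.1547)
    (4,5) via y @ 0.2194
    (3,5) via x @ 1.0600
    (3,6) via y @ 1.3741
    (3,7) via y @ 2.5288  # hit
  → r_3 = 2.5288
beam 4: φ=0°, α=165°
  direction (-0.9659, 0.2588); cell (4,4); t to first gridline: x 0.5487, y 0.7341 (then +1.0353 / +3.8637)
    (3,4) via x @ 0.5487
    (3,5) via y @ 0.7341
    (2,5) via x @ 1.5840
    (1,5) via x @ 2.6192
    (0,5) via x @ 3.6545  # hit
  → r_4 = 3.6545
beam 5: φ=45°, α=210°
  direction (-0.8660, -0.5000); cell (4,4); t to first gridline: x 0.6120, y 1.6200 (then +1.1547 / +2.0000)
    (3,4) via x @ 0.6120
    (3,3) via y @ 1.6200
    (2,3) via x @ 1.7667
    (1,3) via x @ 2.9214
    (1,2) via y @ 3.6200
    (0,2) via x @ 4.0761  # hit
  → r_5 = 4.0761
beam 6: φ=90°, α=255°
  direction (-0.2588, -0.9659); cell (4,4); t to first gridline: x 2.0478, y 0.8386 (then +3.8637 / +1.0353)
    (4,3) via y @ 0.8386
    (4,2) via y @ 1.8738
    (3,2) via x @ 2.0478
    (3,1) via y @ 2.9091
    (3,0) via y @ 3.9444  # hit
  → r_6 = 3.9444
beam 7: φ=135°, α=300°
  direction (0.5000, -0.8660); cell (4,4); t to first gridline: x 0.9400, y 0.9353 (then +2.0000 / +1.1547)
    (4,3) via y @ 0.9353
    (5,3) via x @ 0.9400
    (5,2) via y @ 2.0900
    (6,2) via x @ 2.9400
    (6,1) via y @ 3.2447
    (6,0) via y @ 4.3994  # hit
  → r_7 = 4.3994

ranges = [4.0068, 4.3378, 2.5288, 3.6545, 4.0761, 3.9444, 4.3994]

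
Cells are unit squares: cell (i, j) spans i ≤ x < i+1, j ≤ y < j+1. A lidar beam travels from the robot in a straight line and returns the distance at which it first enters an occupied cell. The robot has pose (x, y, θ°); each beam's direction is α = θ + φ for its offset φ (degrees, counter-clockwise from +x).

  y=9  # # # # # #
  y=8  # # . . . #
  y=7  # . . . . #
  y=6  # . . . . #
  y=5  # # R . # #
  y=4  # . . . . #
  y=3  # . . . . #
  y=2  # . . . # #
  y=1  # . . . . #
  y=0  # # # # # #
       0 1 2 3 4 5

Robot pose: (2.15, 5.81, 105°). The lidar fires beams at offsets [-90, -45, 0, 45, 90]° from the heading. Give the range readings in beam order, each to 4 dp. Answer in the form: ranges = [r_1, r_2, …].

beam 1: φ=-90°, α=15°
  d=(0.9659,0.2588)  start (2,5)  tX=0.8800 tY=0.7341  stride 1/|dx|=1.0353 1/|dy|=3.8637
    cross y-line → (2,6), t=0.7341
    cross x-line → (3,6), t=0.8800
    cross x-line → (4,6), t=1.9153
    cross x-line → (5,6), t=2.9505 (wall)
  → r_1 = 2.9505
beam 2: φ=-45°, α=60°
  d=(0.5000,0.8660)  start (2,5)  tX=1.7000 tY=0.2194  stride 1/|dx|=2.0000 1/|dy|=1.1547
    cross y-line → (2,6), t=0.2194
    cross y-line → (2,7), t=1.3741
    cross x-line → (3,7), t=1.7000
    cross y-line → (3,8), t=2.5288
    cross y-line → (3,9), t=3.6835 (wall)
  → r_2 = 3.6835
beam 3: φ=0°, α=105°
  d=(-0.2588,0.9659)  start (2,5)  tX=0.5796 tY=0.1967  stride 1/|dx|=3.8637 1/|dy|=1.0353
    cross y-line → (2,6), t=0.1967
    cross x-line → (1,6), t=0.5796
    cross y-line → (1,7), t=1.2320
    cross y-line → (1,8), t=2.2673 (wall)
  → r_3 = 2.2673
beam 4: φ=45°, α=150°
  d=(-0.8660,0.5000)  start (2,5)  tX=0.1732 tY=0.3800  stride 1/|dx|=1.1547 1/|dy|=2.0000
    cross x-line → (1,5), t=0.1732 (wall)
  → r_4 = 0.1732
beam 5: φ=90°, α=195°
  d=(-0.9659,-0.2588)  start (2,5)  tX=0.1553 tY=3.1296  stride 1/|dx|=1.0353 1/|dy|=3.8637
    cross x-line → (1,5), t=0.1553 (wall)
  → r_5 = 0.1553

ranges = [2.9505, 3.6835, 2.2673, 0.1732, 0.1553]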